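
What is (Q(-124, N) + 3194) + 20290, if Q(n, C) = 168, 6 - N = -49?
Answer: 23652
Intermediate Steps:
N = 55 (N = 6 - 1*(-49) = 6 + 49 = 55)
(Q(-124, N) + 3194) + 20290 = (168 + 3194) + 20290 = 3362 + 20290 = 23652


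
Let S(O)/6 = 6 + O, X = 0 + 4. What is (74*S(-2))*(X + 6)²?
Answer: 177600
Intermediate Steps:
X = 4
S(O) = 36 + 6*O (S(O) = 6*(6 + O) = 36 + 6*O)
(74*S(-2))*(X + 6)² = (74*(36 + 6*(-2)))*(4 + 6)² = (74*(36 - 12))*10² = (74*24)*100 = 1776*100 = 177600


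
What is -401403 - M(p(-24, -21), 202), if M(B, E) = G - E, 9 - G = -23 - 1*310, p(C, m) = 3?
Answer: -401543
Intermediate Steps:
G = 342 (G = 9 - (-23 - 1*310) = 9 - (-23 - 310) = 9 - 1*(-333) = 9 + 333 = 342)
M(B, E) = 342 - E
-401403 - M(p(-24, -21), 202) = -401403 - (342 - 1*202) = -401403 - (342 - 202) = -401403 - 1*140 = -401403 - 140 = -401543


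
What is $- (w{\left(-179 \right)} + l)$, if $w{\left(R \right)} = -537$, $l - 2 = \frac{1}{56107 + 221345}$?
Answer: $\frac{148436819}{277452} \approx 535.0$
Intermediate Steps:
$l = \frac{554905}{277452}$ ($l = 2 + \frac{1}{56107 + 221345} = 2 + \frac{1}{277452} = \frac{554905}{277452} \approx 2.0$)
$- (w{\left(-179 \right)} + l) = - (-537 + \frac{554905}{277452}) = \left(-1\right) \left(- \frac{148436819}{277452}\right) = \frac{148436819}{277452}$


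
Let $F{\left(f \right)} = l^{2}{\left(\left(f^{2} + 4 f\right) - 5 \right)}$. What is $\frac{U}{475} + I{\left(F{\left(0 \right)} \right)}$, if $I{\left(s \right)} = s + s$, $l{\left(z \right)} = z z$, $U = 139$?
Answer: $\frac{593889}{475} \approx 1250.3$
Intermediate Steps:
$l{\left(z \right)} = z^{2}$
$F{\left(f \right)} = \left(-5 + f^{2} + 4 f\right)^{4}$ ($F{\left(f \right)} = \left(\left(\left(f^{2} + 4 f\right) - 5\right)^{2}\right)^{2} = \left(\left(-5 + f^{2} + 4 f\right)^{2}\right)^{2} = \left(-5 + f^{2} + 4 f\right)^{4}$)
$I{\left(s \right)} = 2 s$
$\frac{U}{475} + I{\left(F{\left(0 \right)} \right)} = \frac{139}{475} + 2 \left(-5 + 0^{2} + 4 \cdot 0\right)^{4} = 139 \cdot \frac{1}{475} + 2 \left(-5 + 0 + 0\right)^{4} = \frac{139}{475} + 2 \left(-5\right)^{4} = \frac{139}{475} + 2 \cdot 625 = \frac{139}{475} + 1250 = \frac{593889}{475}$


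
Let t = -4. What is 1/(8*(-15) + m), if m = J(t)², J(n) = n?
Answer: -1/104 ≈ -0.0096154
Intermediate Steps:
m = 16 (m = (-4)² = 16)
1/(8*(-15) + m) = 1/(8*(-15) + 16) = 1/(-120 + 16) = 1/(-104) = -1/104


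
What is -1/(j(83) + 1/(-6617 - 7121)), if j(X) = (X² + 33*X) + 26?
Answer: -13738/132626651 ≈ -0.00010358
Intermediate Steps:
j(X) = 26 + X² + 33*X
-1/(j(83) + 1/(-6617 - 7121)) = -1/((26 + 83² + 33*83) + 1/(-6617 - 7121)) = -1/((26 + 6889 + 2739) + 1/(-13738)) = -1/(9654 - 1/13738) = -1/132626651/13738 = -1*13738/132626651 = -13738/132626651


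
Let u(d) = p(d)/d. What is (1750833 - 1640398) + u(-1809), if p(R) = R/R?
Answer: 199776914/1809 ≈ 1.1044e+5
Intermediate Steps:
p(R) = 1
u(d) = 1/d
(1750833 - 1640398) + u(-1809) = (1750833 - 1640398) + 1/(-1809) = 110435 - 1/1809 = 199776914/1809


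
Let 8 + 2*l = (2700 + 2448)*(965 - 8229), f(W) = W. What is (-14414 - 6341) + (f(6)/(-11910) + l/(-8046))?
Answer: -147184965098/7985655 ≈ -18431.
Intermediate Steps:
l = -18697540 (l = -4 + ((2700 + 2448)*(965 - 8229))/2 = -4 + (5148*(-7264))/2 = -4 + (½)*(-37395072) = -4 - 18697536 = -18697540)
(-14414 - 6341) + (f(6)/(-11910) + l/(-8046)) = (-14414 - 6341) + (6/(-11910) - 18697540/(-8046)) = -20755 + (6*(-1/11910) - 18697540*(-1/8046)) = -20755 + (-1/1985 + 9348770/4023) = -20755 + 18557304427/7985655 = -147184965098/7985655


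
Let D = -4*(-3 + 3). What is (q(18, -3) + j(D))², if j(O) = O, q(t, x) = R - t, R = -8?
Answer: 676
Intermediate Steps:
q(t, x) = -8 - t
D = 0 (D = -4*0 = 0)
(q(18, -3) + j(D))² = ((-8 - 1*18) + 0)² = ((-8 - 18) + 0)² = (-26 + 0)² = (-26)² = 676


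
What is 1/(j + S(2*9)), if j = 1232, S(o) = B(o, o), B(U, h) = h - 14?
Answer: 1/1236 ≈ 0.00080906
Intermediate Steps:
B(U, h) = -14 + h
S(o) = -14 + o
1/(j + S(2*9)) = 1/(1232 + (-14 + 2*9)) = 1/(1232 + (-14 + 18)) = 1/(1232 + 4) = 1/1236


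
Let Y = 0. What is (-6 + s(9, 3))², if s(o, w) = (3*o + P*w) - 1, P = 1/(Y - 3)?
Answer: 361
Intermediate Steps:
P = -⅓ (P = 1/(0 - 3) = 1/(-3) = -⅓ ≈ -0.33333)
s(o, w) = -1 + 3*o - w/3 (s(o, w) = (3*o - w/3) - 1 = -1 + 3*o - w/3)
(-6 + s(9, 3))² = (-6 + (-1 + 3*9 - ⅓*3))² = (-6 + (-1 + 27 - 1))² = (-6 + 25)² = 19² = 361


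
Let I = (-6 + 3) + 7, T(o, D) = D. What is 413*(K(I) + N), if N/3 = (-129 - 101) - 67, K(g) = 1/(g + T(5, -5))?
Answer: -368396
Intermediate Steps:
I = 4 (I = -3 + 7 = 4)
K(g) = 1/(-5 + g) (K(g) = 1/(g - 5) = 1/(-5 + g))
N = -891 (N = 3*((-129 - 101) - 67) = 3*(-230 - 67) = 3*(-297) = -891)
413*(K(I) + N) = 413*(1/(-5 + 4) - 891) = 413*(1/(-1) - 891) = 413*(-1 - 891) = 413*(-892) = -368396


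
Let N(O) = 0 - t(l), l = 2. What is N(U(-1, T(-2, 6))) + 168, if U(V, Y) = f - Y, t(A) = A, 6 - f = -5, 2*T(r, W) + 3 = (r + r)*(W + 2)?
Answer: 166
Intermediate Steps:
T(r, W) = -3/2 + r*(2 + W) (T(r, W) = -3/2 + ((r + r)*(W + 2))/2 = -3/2 + ((2*r)*(2 + W))/2 = -3/2 + (2*r*(2 + W))/2 = -3/2 + r*(2 + W))
f = 11 (f = 6 - 1*(-5) = 6 + 5 = 11)
U(V, Y) = 11 - Y
N(O) = -2 (N(O) = 0 - 1*2 = 0 - 2 = -2)
N(U(-1, T(-2, 6))) + 168 = -2 + 168 = 166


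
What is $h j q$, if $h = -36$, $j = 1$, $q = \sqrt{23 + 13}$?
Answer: $-216$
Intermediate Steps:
$q = 6$ ($q = \sqrt{36} = 6$)
$h j q = \left(-36\right) 1 \cdot 6 = \left(-36\right) 6 = -216$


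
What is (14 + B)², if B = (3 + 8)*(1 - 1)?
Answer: 196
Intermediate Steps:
B = 0 (B = 11*0 = 0)
(14 + B)² = (14 + 0)² = 14² = 196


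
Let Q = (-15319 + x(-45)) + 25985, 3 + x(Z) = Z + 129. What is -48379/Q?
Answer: -48379/10747 ≈ -4.5016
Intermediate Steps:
x(Z) = 126 + Z (x(Z) = -3 + (Z + 129) = -3 + (129 + Z) = 126 + Z)
Q = 10747 (Q = (-15319 + (126 - 45)) + 25985 = (-15319 + 81) + 25985 = -15238 + 25985 = 10747)
-48379/Q = -48379/10747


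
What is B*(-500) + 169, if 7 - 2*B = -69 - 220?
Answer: -73831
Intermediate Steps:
B = 148 (B = 7/2 - (-69 - 220)/2 = 7/2 - ½*(-289) = 7/2 + 289/2 = 148)
B*(-500) + 169 = 148*(-500) + 169 = -74000 + 169 = -73831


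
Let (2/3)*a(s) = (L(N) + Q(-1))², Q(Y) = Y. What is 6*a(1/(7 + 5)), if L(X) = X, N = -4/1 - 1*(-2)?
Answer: 81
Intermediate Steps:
N = -2 (N = -4*1 + 2 = -4 + 2 = -2)
a(s) = 27/2 (a(s) = 3*(-2 - 1)²/2 = (3/2)*(-3)² = (3/2)*9 = 27/2)
6*a(1/(7 + 5)) = 6*(27/2) = 81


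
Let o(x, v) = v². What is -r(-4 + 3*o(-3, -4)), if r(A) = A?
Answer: -44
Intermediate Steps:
-r(-4 + 3*o(-3, -4)) = -(-4 + 3*(-4)²) = -(-4 + 3*16) = -(-4 + 48) = -1*44 = -44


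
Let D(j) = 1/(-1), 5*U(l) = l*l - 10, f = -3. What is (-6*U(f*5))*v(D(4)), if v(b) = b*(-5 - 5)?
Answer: -2580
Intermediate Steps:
U(l) = -2 + l²/5 (U(l) = (l*l - 10)/5 = (l² - 10)/5 = (-10 + l²)/5 = -2 + l²/5)
D(j) = -1
v(b) = -10*b (v(b) = b*(-10) = -10*b)
(-6*U(f*5))*v(D(4)) = (-6*(-2 + (-3*5)²/5))*(-10*(-1)) = -6*(-2 + (⅕)*(-15)²)*10 = -6*(-2 + (⅕)*225)*10 = -6*(-2 + 45)*10 = -6*43*10 = -258*10 = -2580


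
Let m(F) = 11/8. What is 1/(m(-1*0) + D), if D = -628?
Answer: -8/5013 ≈ -0.0015959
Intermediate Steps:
m(F) = 11/8 (m(F) = 11*(⅛) = 11/8)
1/(m(-1*0) + D) = 1/(11/8 - 628) = 1/(-5013/8) = -8/5013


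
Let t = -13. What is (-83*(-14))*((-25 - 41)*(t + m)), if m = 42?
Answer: -2224068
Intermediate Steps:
(-83*(-14))*((-25 - 41)*(t + m)) = (-83*(-14))*((-25 - 41)*(-13 + 42)) = 1162*(-66*29) = 1162*(-1914) = -2224068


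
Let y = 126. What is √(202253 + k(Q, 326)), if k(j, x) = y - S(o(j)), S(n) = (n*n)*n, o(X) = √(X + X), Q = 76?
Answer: √(202379 - 304*√38) ≈ 447.78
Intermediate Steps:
o(X) = √2*√X (o(X) = √(2*X) = √2*√X)
S(n) = n³ (S(n) = n²*n = n³)
k(j, x) = 126 - 2*√2*j^(3/2) (k(j, x) = 126 - (√2*√j)³ = 126 - 2*√2*j^(3/2))
√(202253 + k(Q, 326)) = √(202253 + (126 - 2*√2*76^(3/2))) = √(202253 + (126 - 2*√2*152*√19)) = √(202253 + (126 - 304*√38)) = √(202379 - 304*√38)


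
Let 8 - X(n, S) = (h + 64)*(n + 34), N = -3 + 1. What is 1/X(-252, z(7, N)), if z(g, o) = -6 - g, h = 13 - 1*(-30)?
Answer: 1/23334 ≈ 4.2856e-5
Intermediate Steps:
h = 43 (h = 13 + 30 = 43)
N = -2
X(n, S) = -3630 - 107*n (X(n, S) = 8 - (43 + 64)*(n + 34) = 8 - 107*(34 + n) = 8 - (3638 + 107*n) = 8 + (-3638 - 107*n) = -3630 - 107*n)
1/X(-252, z(7, N)) = 1/(-3630 - 107*(-252)) = 1/(-3630 + 26964) = 1/23334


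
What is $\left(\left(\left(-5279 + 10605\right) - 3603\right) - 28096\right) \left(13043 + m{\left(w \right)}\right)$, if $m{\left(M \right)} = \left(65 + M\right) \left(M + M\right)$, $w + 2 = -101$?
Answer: $-550430883$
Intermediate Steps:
$w = -103$ ($w = -2 - 101 = -103$)
$m{\left(M \right)} = 2 M \left(65 + M\right)$ ($m{\left(M \right)} = \left(65 + M\right) 2 M = 2 M \left(65 + M\right)$)
$\left(\left(\left(-5279 + 10605\right) - 3603\right) - 28096\right) \left(13043 + m{\left(w \right)}\right) = \left(\left(\left(-5279 + 10605\right) - 3603\right) - 28096\right) \left(13043 + 2 \left(-103\right) \left(65 - 103\right)\right) = \left(\left(5326 - 3603\right) - 28096\right) \left(13043 + 2 \left(-103\right) \left(-38\right)\right) = \left(1723 - 28096\right) \left(13043 + 7828\right) = \left(-26373\right) 20871 = -550430883$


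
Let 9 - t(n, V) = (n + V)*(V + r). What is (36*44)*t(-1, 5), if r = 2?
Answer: -30096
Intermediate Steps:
t(n, V) = 9 - (2 + V)*(V + n) (t(n, V) = 9 - (n + V)*(V + 2) = 9 - (V + n)*(2 + V) = 9 - (2 + V)*(V + n))
(36*44)*t(-1, 5) = (36*44)*(9 - 1*5**2 - 2*5 - 2*(-1) - 1*5*(-1)) = 1584*(9 - 1*25 - 10 + 2 + 5) = 1584*(9 - 25 - 10 + 2 + 5) = 1584*(-19) = -30096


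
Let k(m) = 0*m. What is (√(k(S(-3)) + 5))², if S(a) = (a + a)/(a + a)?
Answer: 5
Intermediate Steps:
S(a) = 1 (S(a) = (2*a)/((2*a)) = (2*a)*(1/(2*a)) = 1)
k(m) = 0
(√(k(S(-3)) + 5))² = (√(0 + 5))² = (√5)² = 5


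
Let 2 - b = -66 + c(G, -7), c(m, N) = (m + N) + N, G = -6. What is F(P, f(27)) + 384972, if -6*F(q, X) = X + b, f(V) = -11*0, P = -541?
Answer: 1154872/3 ≈ 3.8496e+5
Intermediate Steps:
c(m, N) = m + 2*N (c(m, N) = (N + m) + N = m + 2*N)
f(V) = 0
b = 88 (b = 2 - (-66 + (-6 + 2*(-7))) = 2 - (-66 + (-6 - 14)) = 2 - (-66 - 20) = 2 - 1*(-86) = 2 + 86 = 88)
F(q, X) = -44/3 - X/6 (F(q, X) = -(X + 88)/6 = -(88 + X)/6 = -44/3 - X/6)
F(P, f(27)) + 384972 = (-44/3 - ⅙*0) + 384972 = (-44/3 + 0) + 384972 = -44/3 + 384972 = 1154872/3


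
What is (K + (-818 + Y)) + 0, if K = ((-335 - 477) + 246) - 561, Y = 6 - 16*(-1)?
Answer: -1923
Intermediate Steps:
Y = 22 (Y = 6 + 16 = 22)
K = -1127 (K = (-812 + 246) - 561 = -566 - 561 = -1127)
(K + (-818 + Y)) + 0 = (-1127 + (-818 + 22)) + 0 = (-1127 - 796) + 0 = -1923 + 0 = -1923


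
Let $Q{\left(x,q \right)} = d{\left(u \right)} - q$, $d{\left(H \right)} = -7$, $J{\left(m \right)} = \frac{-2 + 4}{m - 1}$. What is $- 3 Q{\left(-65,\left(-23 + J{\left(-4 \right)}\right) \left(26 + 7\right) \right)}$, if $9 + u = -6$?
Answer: $- \frac{11478}{5} \approx -2295.6$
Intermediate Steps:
$u = -15$ ($u = -9 - 6 = -15$)
$J{\left(m \right)} = \frac{2}{-1 + m}$
$Q{\left(x,q \right)} = -7 - q$
$- 3 Q{\left(-65,\left(-23 + J{\left(-4 \right)}\right) \left(26 + 7\right) \right)} = - 3 \left(-7 - \left(-23 + \frac{2}{-1 - 4}\right) \left(26 + 7\right)\right) = - 3 \left(-7 - \left(-23 + \frac{2}{-5}\right) 33\right) = - 3 \left(-7 - \left(-23 + 2 \left(- \frac{1}{5}\right)\right) 33\right) = - 3 \left(-7 - \left(-23 - \frac{2}{5}\right) 33\right) = - 3 \left(-7 - \left(- \frac{117}{5}\right) 33\right) = - 3 \left(-7 - - \frac{3861}{5}\right) = - 3 \left(-7 + \frac{3861}{5}\right) = \left(-3\right) \frac{3826}{5} = - \frac{11478}{5}$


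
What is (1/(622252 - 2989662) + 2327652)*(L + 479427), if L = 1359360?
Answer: 10132647938695300053/2367410 ≈ 4.2801e+12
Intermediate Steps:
(1/(622252 - 2989662) + 2327652)*(L + 479427) = (1/(622252 - 2989662) + 2327652)*(1359360 + 479427) = (1/(-2367410) + 2327652)*1838787 = (-1/2367410 + 2327652)*1838787 = (5510506621319/2367410)*1838787 = 10132647938695300053/2367410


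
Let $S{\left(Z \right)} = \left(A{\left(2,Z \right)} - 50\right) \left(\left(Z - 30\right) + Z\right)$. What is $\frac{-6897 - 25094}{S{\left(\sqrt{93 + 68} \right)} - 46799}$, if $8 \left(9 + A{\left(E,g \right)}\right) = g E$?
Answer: $\frac{2875894927}{4035663724} - \frac{8029741 \sqrt{161}}{4035663724} \approx 0.68737$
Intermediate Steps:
$A{\left(E,g \right)} = -9 + \frac{E g}{8}$ ($A{\left(E,g \right)} = -9 + \frac{g E}{8} = -9 + \frac{E g}{8}$)
$S{\left(Z \right)} = \left(-59 + \frac{Z}{4}\right) \left(-30 + 2 Z\right)$ ($S{\left(Z \right)} = \left(\left(-9 + \frac{1}{8} \cdot 2 Z\right) - 50\right) \left(\left(Z - 30\right) + Z\right) = \left(\left(-9 + \frac{Z}{4}\right) - 50\right) \left(\left(-30 + Z\right) + Z\right) = \left(-59 + \frac{Z}{4}\right) \left(-30 + 2 Z\right)$)
$\frac{-6897 - 25094}{S{\left(\sqrt{93 + 68} \right)} - 46799} = \frac{-6897 - 25094}{\left(1770 + \frac{\left(\sqrt{93 + 68}\right)^{2}}{2} - \frac{251 \sqrt{93 + 68}}{2}\right) - 46799} = - \frac{31991}{\left(1770 + \frac{\left(\sqrt{161}\right)^{2}}{2} - \frac{251 \sqrt{161}}{2}\right) - 46799} = - \frac{31991}{\left(1770 + \frac{1}{2} \cdot 161 - \frac{251 \sqrt{161}}{2}\right) - 46799} = - \frac{31991}{\left(1770 + \frac{161}{2} - \frac{251 \sqrt{161}}{2}\right) - 46799} = - \frac{31991}{\left(\frac{3701}{2} - \frac{251 \sqrt{161}}{2}\right) - 46799} = - \frac{31991}{- \frac{89897}{2} - \frac{251 \sqrt{161}}{2}}$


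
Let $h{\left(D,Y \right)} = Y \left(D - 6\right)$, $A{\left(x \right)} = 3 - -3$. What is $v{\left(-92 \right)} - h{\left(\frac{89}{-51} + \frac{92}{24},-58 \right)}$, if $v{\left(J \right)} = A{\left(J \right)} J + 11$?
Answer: $- \frac{13054}{17} \approx -767.88$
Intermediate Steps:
$A{\left(x \right)} = 6$ ($A{\left(x \right)} = 3 + 3 = 6$)
$h{\left(D,Y \right)} = Y \left(-6 + D\right)$
$v{\left(J \right)} = 11 + 6 J$ ($v{\left(J \right)} = 6 J + 11 = 11 + 6 J$)
$v{\left(-92 \right)} - h{\left(\frac{89}{-51} + \frac{92}{24},-58 \right)} = \left(11 + 6 \left(-92\right)\right) - - 58 \left(-6 + \left(\frac{89}{-51} + \frac{92}{24}\right)\right) = \left(11 - 552\right) - - 58 \left(-6 + \left(89 \left(- \frac{1}{51}\right) + 92 \cdot \frac{1}{24}\right)\right) = -541 - - 58 \left(-6 + \left(- \frac{89}{51} + \frac{23}{6}\right)\right) = -541 - - 58 \left(-6 + \frac{71}{34}\right) = -541 - \left(-58\right) \left(- \frac{133}{34}\right) = -541 - \frac{3857}{17} = - \frac{13054}{17}$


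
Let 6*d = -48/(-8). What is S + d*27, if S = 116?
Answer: 143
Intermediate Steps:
d = 1 (d = (-48/(-8))/6 = (-48*(-⅛))/6 = (⅙)*6 = 1)
S + d*27 = 116 + 1*27 = 116 + 27 = 143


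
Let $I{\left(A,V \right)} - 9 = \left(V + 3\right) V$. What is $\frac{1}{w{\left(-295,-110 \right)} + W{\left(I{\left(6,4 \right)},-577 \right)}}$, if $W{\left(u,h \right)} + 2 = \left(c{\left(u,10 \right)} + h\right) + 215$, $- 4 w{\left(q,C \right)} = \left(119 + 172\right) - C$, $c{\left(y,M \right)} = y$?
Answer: $- \frac{4}{1709} \approx -0.0023406$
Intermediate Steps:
$I{\left(A,V \right)} = 9 + V \left(3 + V\right)$ ($I{\left(A,V \right)} = 9 + \left(V + 3\right) V = 9 + \left(3 + V\right) V = 9 + V \left(3 + V\right)$)
$w{\left(q,C \right)} = - \frac{291}{4} + \frac{C}{4}$ ($w{\left(q,C \right)} = - \frac{\left(119 + 172\right) - C}{4} = - \frac{291 - C}{4} = - \frac{291}{4} + \frac{C}{4}$)
$W{\left(u,h \right)} = 213 + h + u$ ($W{\left(u,h \right)} = -2 + \left(\left(u + h\right) + 215\right) = -2 + \left(\left(h + u\right) + 215\right) = -2 + \left(215 + h + u\right) = 213 + h + u$)
$\frac{1}{w{\left(-295,-110 \right)} + W{\left(I{\left(6,4 \right)},-577 \right)}} = \frac{1}{\left(- \frac{291}{4} + \frac{1}{4} \left(-110\right)\right) + \left(213 - 577 + \left(9 + 4^{2} + 3 \cdot 4\right)\right)} = \frac{1}{\left(- \frac{291}{4} - \frac{55}{2}\right) + \left(213 - 577 + \left(9 + 16 + 12\right)\right)} = \frac{1}{- \frac{401}{4} + \left(213 - 577 + 37\right)} = \frac{1}{- \frac{401}{4} - 327} = \frac{1}{- \frac{1709}{4}} = - \frac{4}{1709}$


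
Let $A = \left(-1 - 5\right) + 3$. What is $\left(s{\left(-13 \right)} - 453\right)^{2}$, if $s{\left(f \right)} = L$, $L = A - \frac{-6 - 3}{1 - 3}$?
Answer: $\frac{848241}{4} \approx 2.1206 \cdot 10^{5}$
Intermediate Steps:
$A = -3$ ($A = -6 + 3 = -3$)
$L = - \frac{15}{2}$ ($L = -3 - \frac{-6 - 3}{1 - 3} = -3 - - \frac{9}{-2} = -3 - \left(-9\right) \left(- \frac{1}{2}\right) = -3 - \frac{9}{2} = - \frac{15}{2} \approx -7.5$)
$s{\left(f \right)} = - \frac{15}{2}$
$\left(s{\left(-13 \right)} - 453\right)^{2} = \left(- \frac{15}{2} - 453\right)^{2} = \left(- \frac{921}{2}\right)^{2} = \frac{848241}{4}$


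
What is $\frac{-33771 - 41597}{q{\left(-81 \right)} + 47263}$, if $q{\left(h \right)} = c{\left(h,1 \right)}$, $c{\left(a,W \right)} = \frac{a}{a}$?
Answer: $- \frac{9421}{5908} \approx -1.5946$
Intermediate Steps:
$c{\left(a,W \right)} = 1$
$q{\left(h \right)} = 1$
$\frac{-33771 - 41597}{q{\left(-81 \right)} + 47263} = \frac{-33771 - 41597}{1 + 47263} = - \frac{75368}{47264} = \left(-75368\right) \frac{1}{47264} = - \frac{9421}{5908}$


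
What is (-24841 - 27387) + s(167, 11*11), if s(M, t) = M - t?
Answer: -52182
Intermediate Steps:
(-24841 - 27387) + s(167, 11*11) = (-24841 - 27387) + (167 - 11*11) = -52228 + (167 - 1*121) = -52228 + (167 - 121) = -52228 + 46 = -52182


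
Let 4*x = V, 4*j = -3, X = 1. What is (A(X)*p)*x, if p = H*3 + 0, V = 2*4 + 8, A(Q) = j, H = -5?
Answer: 45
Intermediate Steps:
j = -3/4 (j = (1/4)*(-3) = -3/4 ≈ -0.75000)
A(Q) = -3/4
V = 16 (V = 8 + 8 = 16)
x = 4 (x = (1/4)*16 = 4)
p = -15 (p = -5*3 + 0 = -15 + 0 = -15)
(A(X)*p)*x = -3/4*(-15)*4 = (45/4)*4 = 45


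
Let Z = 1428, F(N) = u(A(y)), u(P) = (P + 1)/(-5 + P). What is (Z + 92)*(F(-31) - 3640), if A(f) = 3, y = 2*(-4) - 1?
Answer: -5535840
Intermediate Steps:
y = -9 (y = -8 - 1 = -9)
u(P) = (1 + P)/(-5 + P)
F(N) = -2 (F(N) = (1 + 3)/(-5 + 3) = 4/(-2) = -½*4 = -2)
(Z + 92)*(F(-31) - 3640) = (1428 + 92)*(-2 - 3640) = 1520*(-3642) = -5535840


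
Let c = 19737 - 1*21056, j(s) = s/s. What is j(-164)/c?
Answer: -1/1319 ≈ -0.00075815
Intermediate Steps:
j(s) = 1
c = -1319 (c = 19737 - 21056 = -1319)
j(-164)/c = 1/(-1319) = 1*(-1/1319) = -1/1319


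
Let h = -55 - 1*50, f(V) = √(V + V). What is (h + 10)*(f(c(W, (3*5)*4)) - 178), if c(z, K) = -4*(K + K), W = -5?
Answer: 16910 - 760*I*√15 ≈ 16910.0 - 2943.5*I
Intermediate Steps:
c(z, K) = -8*K
f(V) = √2*√V (f(V) = √(2*V) = √2*√V)
h = -105 (h = -55 - 50 = -105)
(h + 10)*(f(c(W, (3*5)*4)) - 178) = (-105 + 10)*(√2*√(-8*3*5*4) - 178) = -95*(√2*√(-120*4) - 178) = -95*(√2*√(-8*60) - 178) = -95*(√2*√(-480) - 178) = -95*(√2*(4*I*√30) - 178) = -95*(8*I*√15 - 178) = -95*(-178 + 8*I*√15) = 16910 - 760*I*√15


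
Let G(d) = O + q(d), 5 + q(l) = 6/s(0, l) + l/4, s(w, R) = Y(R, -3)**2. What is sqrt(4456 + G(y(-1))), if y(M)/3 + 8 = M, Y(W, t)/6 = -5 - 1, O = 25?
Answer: sqrt(5792154)/36 ≈ 66.853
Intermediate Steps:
Y(W, t) = -36 (Y(W, t) = 6*(-5 - 1) = 6*(-6) = -36)
y(M) = -24 + 3*M
s(w, R) = 1296 (s(w, R) = (-36)**2 = 1296)
q(l) = -1079/216 + l/4 (q(l) = -5 + (6/1296 + l/4) = -5 + (6*(1/1296) + l*(1/4)) = -5 + (1/216 + l/4) = -1079/216 + l/4)
G(d) = 4321/216 + d/4 (G(d) = 25 + (-1079/216 + d/4) = 4321/216 + d/4)
sqrt(4456 + G(y(-1))) = sqrt(4456 + (4321/216 + (-24 + 3*(-1))/4)) = sqrt(4456 + (4321/216 + (-24 - 3)/4)) = sqrt(4456 + (4321/216 + (1/4)*(-27))) = sqrt(4456 + (4321/216 - 27/4)) = sqrt(4456 + 2863/216) = sqrt(965359/216) = sqrt(5792154)/36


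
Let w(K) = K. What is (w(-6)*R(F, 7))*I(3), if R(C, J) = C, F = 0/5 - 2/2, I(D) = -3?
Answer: -18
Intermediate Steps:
F = -1 (F = 0*(1/5) - 2*1/2 = 0 - 1 = -1)
(w(-6)*R(F, 7))*I(3) = -6*(-1)*(-3) = 6*(-3) = -18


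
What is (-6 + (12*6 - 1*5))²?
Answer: 3721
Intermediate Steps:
(-6 + (12*6 - 1*5))² = (-6 + (72 - 5))² = (-6 + 67)² = 61² = 3721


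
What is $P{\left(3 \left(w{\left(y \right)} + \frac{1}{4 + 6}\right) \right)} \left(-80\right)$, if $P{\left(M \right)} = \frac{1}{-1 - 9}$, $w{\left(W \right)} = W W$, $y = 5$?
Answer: $8$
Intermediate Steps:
$w{\left(W \right)} = W^{2}$
$P{\left(M \right)} = - \frac{1}{10}$ ($P{\left(M \right)} = \frac{1}{-10} = - \frac{1}{10}$)
$P{\left(3 \left(w{\left(y \right)} + \frac{1}{4 + 6}\right) \right)} \left(-80\right) = \left(- \frac{1}{10}\right) \left(-80\right) = 8$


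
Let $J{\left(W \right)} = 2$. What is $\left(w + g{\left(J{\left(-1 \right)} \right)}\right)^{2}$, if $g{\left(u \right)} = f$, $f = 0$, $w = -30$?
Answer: $900$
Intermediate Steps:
$g{\left(u \right)} = 0$
$\left(w + g{\left(J{\left(-1 \right)} \right)}\right)^{2} = \left(-30 + 0\right)^{2} = \left(-30\right)^{2} = 900$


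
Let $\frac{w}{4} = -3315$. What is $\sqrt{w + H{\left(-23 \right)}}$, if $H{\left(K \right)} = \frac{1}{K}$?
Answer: $\frac{i \sqrt{7014563}}{23} \approx 115.15 i$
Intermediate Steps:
$w = -13260$ ($w = 4 \left(-3315\right) = -13260$)
$\sqrt{w + H{\left(-23 \right)}} = \sqrt{-13260 + \frac{1}{-23}} = \sqrt{-13260 - \frac{1}{23}} = \sqrt{- \frac{304981}{23}} = \frac{i \sqrt{7014563}}{23}$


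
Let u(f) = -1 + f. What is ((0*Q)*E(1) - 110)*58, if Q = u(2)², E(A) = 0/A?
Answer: -6380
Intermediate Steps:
E(A) = 0
Q = 1 (Q = (-1 + 2)² = 1² = 1)
((0*Q)*E(1) - 110)*58 = ((0*1)*0 - 110)*58 = (0*0 - 110)*58 = (0 - 110)*58 = -110*58 = -6380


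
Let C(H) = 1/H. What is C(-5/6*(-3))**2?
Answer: 4/25 ≈ 0.16000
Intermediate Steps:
C(-5/6*(-3))**2 = (1/(-5/6*(-3)))**2 = (1/(5/2))**2 = (2/5)**2 = 4/25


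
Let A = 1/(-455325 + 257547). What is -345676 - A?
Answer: -68367107927/197778 ≈ -3.4568e+5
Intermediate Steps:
A = -1/197778 (A = 1/(-197778) = -1/197778 ≈ -5.0562e-6)
-345676 - A = -345676 - 1*(-1/197778) = -345676 + 1/197778 = -68367107927/197778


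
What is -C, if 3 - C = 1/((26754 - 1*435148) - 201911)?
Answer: -1830916/610305 ≈ -3.0000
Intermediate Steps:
C = 1830916/610305 (C = 3 - 1/((26754 - 1*435148) - 201911) = 3 - 1/((26754 - 435148) - 201911) = 3 - 1/(-408394 - 201911) = 3 - 1/(-610305) = 3 - 1*(-1/610305) = 3 + 1/610305 = 1830916/610305 ≈ 3.0000)
-C = -1*1830916/610305 = -1830916/610305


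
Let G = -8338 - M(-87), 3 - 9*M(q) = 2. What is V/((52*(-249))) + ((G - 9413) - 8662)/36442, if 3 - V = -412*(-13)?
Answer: -220384405/707776524 ≈ -0.31138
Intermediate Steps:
M(q) = ⅑ (M(q) = ⅓ - ⅑*2 = ⅓ - 2/9 = ⅑)
V = -5353 (V = 3 - (-412)*(-13) = 3 - 1*5356 = 3 - 5356 = -5353)
G = -75043/9 (G = -8338 - 1*⅑ = -8338 - ⅑ = -75043/9 ≈ -8338.1)
V/((52*(-249))) + ((G - 9413) - 8662)/36442 = -5353/(52*(-249)) + ((-75043/9 - 9413) - 8662)/36442 = -5353/(-12948) + (-159760/9 - 8662)*(1/36442) = -5353*(-1/12948) - 237718/9*1/36442 = 5353/12948 - 118859/163989 = -220384405/707776524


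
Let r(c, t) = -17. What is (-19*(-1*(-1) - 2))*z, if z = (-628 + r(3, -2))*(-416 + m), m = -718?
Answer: 13897170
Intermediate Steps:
z = 731430 (z = (-628 - 17)*(-416 - 718) = -645*(-1134) = 731430)
(-19*(-1*(-1) - 2))*z = -19*(-1*(-1) - 2)*731430 = -19*(1 - 2)*731430 = -19*(-1)*731430 = 19*731430 = 13897170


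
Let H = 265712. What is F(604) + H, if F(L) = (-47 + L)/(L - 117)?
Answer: 129402301/487 ≈ 2.6571e+5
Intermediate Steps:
F(L) = (-47 + L)/(-117 + L)
F(604) + H = (-47 + 604)/(-117 + 604) + 265712 = 557/487 + 265712 = 129402301/487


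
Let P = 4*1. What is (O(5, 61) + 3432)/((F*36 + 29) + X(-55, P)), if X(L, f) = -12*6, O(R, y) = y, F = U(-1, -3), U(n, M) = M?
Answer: -3493/151 ≈ -23.132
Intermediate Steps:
F = -3
P = 4
X(L, f) = -72
(O(5, 61) + 3432)/((F*36 + 29) + X(-55, P)) = (61 + 3432)/((-3*36 + 29) - 72) = 3493/((-108 + 29) - 72) = 3493/(-79 - 72) = 3493/(-151) = 3493*(-1/151) = -3493/151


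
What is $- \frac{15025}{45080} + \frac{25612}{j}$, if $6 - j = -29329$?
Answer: $\frac{142766117}{264484360} \approx 0.53979$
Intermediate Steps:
$j = 29335$ ($j = 6 - -29329 = 6 + 29329 = 29335$)
$- \frac{15025}{45080} + \frac{25612}{j} = - \frac{15025}{45080} + \frac{25612}{29335} = \left(-15025\right) \frac{1}{45080} + 25612 \cdot \frac{1}{29335} = - \frac{3005}{9016} + \frac{25612}{29335} = \frac{142766117}{264484360}$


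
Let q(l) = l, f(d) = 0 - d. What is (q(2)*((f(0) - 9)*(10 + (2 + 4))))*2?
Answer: -576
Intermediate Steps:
f(d) = -d
(q(2)*((f(0) - 9)*(10 + (2 + 4))))*2 = (2*((-1*0 - 9)*(10 + (2 + 4))))*2 = (2*((0 - 9)*(10 + 6)))*2 = (2*(-9*16))*2 = (2*(-144))*2 = -288*2 = -576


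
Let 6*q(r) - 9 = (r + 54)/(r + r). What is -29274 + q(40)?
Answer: -7025353/240 ≈ -29272.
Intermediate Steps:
q(r) = 3/2 + (54 + r)/(12*r) (q(r) = 3/2 + ((r + 54)/(r + r))/6 = 3/2 + ((54 + r)/((2*r)))/6 = 3/2 + ((54 + r)*(1/(2*r)))/6 = 3/2 + ((54 + r)/(2*r))/6 = 3/2 + (54 + r)/(12*r))
-29274 + q(40) = -29274 + (1/12)*(54 + 19*40)/40 = -29274 + (1/12)*(1/40)*(54 + 760) = -29274 + (1/12)*(1/40)*814 = -29274 + 407/240 = -7025353/240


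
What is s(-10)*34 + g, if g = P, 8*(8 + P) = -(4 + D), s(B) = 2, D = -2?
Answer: 239/4 ≈ 59.750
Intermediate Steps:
P = -33/4 (P = -8 + (-(4 - 2))/8 = -8 + (-1*2)/8 = -8 + (⅛)*(-2) = -8 - ¼ = -33/4 ≈ -8.2500)
g = -33/4 ≈ -8.2500
s(-10)*34 + g = 2*34 - 33/4 = 68 - 33/4 = 239/4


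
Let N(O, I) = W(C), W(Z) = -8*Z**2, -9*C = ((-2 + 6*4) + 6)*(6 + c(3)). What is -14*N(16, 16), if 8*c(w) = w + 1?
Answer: 3709888/81 ≈ 45801.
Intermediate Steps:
c(w) = 1/8 + w/8 (c(w) = (w + 1)/8 = (1 + w)/8 = 1/8 + w/8)
C = -182/9 (C = -((-2 + 6*4) + 6)*(6 + (1/8 + (1/8)*3))/9 = -((-2 + 24) + 6)*(6 + (1/8 + 3/8))/9 = -(22 + 6)*(6 + 1/2)/9 = -28*13/(9*2) = -1/9*182 = -182/9 ≈ -20.222)
N(O, I) = -264992/81 (N(O, I) = -8*(-182/9)**2 = -8*33124/81 = -264992/81)
-14*N(16, 16) = -14*(-264992/81) = 3709888/81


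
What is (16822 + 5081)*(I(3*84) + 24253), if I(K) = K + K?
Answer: 542252571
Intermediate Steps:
I(K) = 2*K
(16822 + 5081)*(I(3*84) + 24253) = (16822 + 5081)*(2*(3*84) + 24253) = 21903*(2*252 + 24253) = 21903*(504 + 24253) = 21903*24757 = 542252571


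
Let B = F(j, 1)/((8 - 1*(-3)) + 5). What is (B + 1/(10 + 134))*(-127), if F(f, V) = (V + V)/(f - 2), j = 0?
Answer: 127/18 ≈ 7.0556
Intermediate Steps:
F(f, V) = 2*V/(-2 + f) (F(f, V) = (2*V)/(-2 + f) = 2*V/(-2 + f))
B = -1/16 (B = (2*1/(-2 + 0))/((8 - 1*(-3)) + 5) = (2*1/(-2))/((8 + 3) + 5) = (2*1*(-½))/(11 + 5) = -1/16 ≈ -0.062500)
(B + 1/(10 + 134))*(-127) = (-1/16 + 1/(10 + 134))*(-127) = (-1/16 + 1/144)*(-127) = -1/18*(-127) = 127/18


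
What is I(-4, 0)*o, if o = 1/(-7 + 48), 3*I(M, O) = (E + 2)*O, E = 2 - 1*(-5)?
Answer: 0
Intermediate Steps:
E = 7 (E = 2 + 5 = 7)
I(M, O) = 3*O (I(M, O) = ((7 + 2)*O)/3 = (9*O)/3 = 3*O)
o = 1/41 ≈ 0.024390
I(-4, 0)*o = (3*0)*(1/41) = 0*(1/41) = 0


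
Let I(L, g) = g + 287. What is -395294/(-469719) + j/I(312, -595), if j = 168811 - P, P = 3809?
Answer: -38691411943/72336726 ≈ -534.88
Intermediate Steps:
I(L, g) = 287 + g
j = 165002 (j = 168811 - 1*3809 = 168811 - 3809 = 165002)
-395294/(-469719) + j/I(312, -595) = -395294/(-469719) + 165002/(287 - 595) = -395294*(-1/469719) + 165002/(-308) = 395294/469719 + 165002*(-1/308) = 395294/469719 - 82501/154 = -38691411943/72336726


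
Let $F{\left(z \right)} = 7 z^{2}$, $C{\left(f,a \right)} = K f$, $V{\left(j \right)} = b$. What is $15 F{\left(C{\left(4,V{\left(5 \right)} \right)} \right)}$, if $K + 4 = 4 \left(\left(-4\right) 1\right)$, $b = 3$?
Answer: $672000$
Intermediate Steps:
$K = -20$ ($K = -4 + 4 \left(\left(-4\right) 1\right) = -4 + 4 \left(-4\right) = -4 - 16 = -20$)
$V{\left(j \right)} = 3$
$C{\left(f,a \right)} = - 20 f$
$15 F{\left(C{\left(4,V{\left(5 \right)} \right)} \right)} = 15 \cdot 7 \left(\left(-20\right) 4\right)^{2} = 15 \cdot 7 \left(-80\right)^{2} = 15 \cdot 7 \cdot 6400 = 15 \cdot 44800 = 672000$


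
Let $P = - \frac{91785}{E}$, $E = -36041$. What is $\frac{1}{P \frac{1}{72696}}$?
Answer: $\frac{873345512}{30595} \approx 28545.0$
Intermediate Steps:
$P = \frac{91785}{36041}$ ($P = - \frac{91785}{-36041} = \left(-91785\right) \left(- \frac{1}{36041}\right) = \frac{91785}{36041} \approx 2.5467$)
$\frac{1}{P \frac{1}{72696}} = \frac{1}{\frac{91785}{36041} \cdot \frac{1}{72696}} = \frac{1}{\frac{30595}{873345512}} = \frac{873345512}{30595}$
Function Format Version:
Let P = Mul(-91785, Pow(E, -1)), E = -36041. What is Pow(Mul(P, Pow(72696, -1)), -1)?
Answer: Rational(873345512, 30595) ≈ 28545.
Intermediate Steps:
P = Rational(91785, 36041) (P = Mul(-91785, Pow(-36041, -1)) = Mul(-91785, Rational(-1, 36041)) = Rational(91785, 36041) ≈ 2.5467)
Pow(Mul(P, Pow(72696, -1)), -1) = Pow(Mul(Rational(91785, 36041), Pow(72696, -1)), -1) = Pow(Mul(Rational(91785, 36041), Rational(1, 72696)), -1) = Pow(Rational(30595, 873345512), -1) = Rational(873345512, 30595)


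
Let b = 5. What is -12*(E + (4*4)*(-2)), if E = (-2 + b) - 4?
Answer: 396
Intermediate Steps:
E = -1 (E = (-2 + 5) - 4 = 3 - 4 = -1)
-12*(E + (4*4)*(-2)) = -12*(-1 + (4*4)*(-2)) = -12*(-1 + 16*(-2)) = -12*(-1 - 32) = -12*(-33) = 396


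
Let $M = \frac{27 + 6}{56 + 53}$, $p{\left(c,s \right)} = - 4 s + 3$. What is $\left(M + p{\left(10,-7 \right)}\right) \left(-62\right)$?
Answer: $- \frac{211544}{109} \approx -1940.8$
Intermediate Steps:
$p{\left(c,s \right)} = 3 - 4 s$
$M = \frac{33}{109} \approx 0.30275$
$\left(M + p{\left(10,-7 \right)}\right) \left(-62\right) = \left(\frac{33}{109} + \left(3 - -28\right)\right) \left(-62\right) = \left(\frac{33}{109} + \left(3 + 28\right)\right) \left(-62\right) = \left(\frac{33}{109} + 31\right) \left(-62\right) = \frac{3412}{109} \left(-62\right) = - \frac{211544}{109}$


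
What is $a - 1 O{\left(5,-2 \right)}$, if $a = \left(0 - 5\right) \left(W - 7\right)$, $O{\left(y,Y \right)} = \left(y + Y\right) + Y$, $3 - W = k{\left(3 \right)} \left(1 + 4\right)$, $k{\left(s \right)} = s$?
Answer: $94$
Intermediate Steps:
$W = -12$ ($W = 3 - 3 \left(1 + 4\right) = 3 - 3 \cdot 5 = 3 - 15 = -12$)
$O{\left(y,Y \right)} = y + 2 Y$ ($O{\left(y,Y \right)} = \left(Y + y\right) + Y = y + 2 Y$)
$a = 95$ ($a = \left(0 - 5\right) \left(-12 - 7\right) = \left(0 - 5\right) \left(-19\right) = \left(-5\right) \left(-19\right) = 95$)
$a - 1 O{\left(5,-2 \right)} = 95 - 1 \left(5 + 2 \left(-2\right)\right) = 95 - 1 \left(5 - 4\right) = 95 - 1 \cdot 1 = 95 - 1 = 94$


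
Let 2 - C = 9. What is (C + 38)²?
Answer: 961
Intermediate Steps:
C = -7 (C = 2 - 1*9 = 2 - 9 = -7)
(C + 38)² = (-7 + 38)² = 31² = 961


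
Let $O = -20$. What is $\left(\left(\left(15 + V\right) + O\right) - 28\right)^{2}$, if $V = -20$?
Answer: $2809$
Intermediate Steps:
$\left(\left(\left(15 + V\right) + O\right) - 28\right)^{2} = \left(\left(\left(15 - 20\right) - 20\right) - 28\right)^{2} = \left(\left(-5 - 20\right) - 28\right)^{2} = \left(-25 - 28\right)^{2} = \left(-53\right)^{2} = 2809$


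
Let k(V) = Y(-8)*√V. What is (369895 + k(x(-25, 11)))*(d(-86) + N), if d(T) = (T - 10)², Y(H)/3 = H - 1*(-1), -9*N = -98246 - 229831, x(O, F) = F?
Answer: 16892734755 - 959049*√11 ≈ 1.6890e+10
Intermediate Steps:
N = 36453 (N = -(-98246 - 229831)/9 = -⅑*(-328077) = 36453)
Y(H) = 3 + 3*H (Y(H) = 3*(H - 1*(-1)) = 3*(H + 1) = 3*(1 + H) = 3 + 3*H)
d(T) = (-10 + T)²
k(V) = -21*√V (k(V) = (3 + 3*(-8))*√V = (3 - 24)*√V = -21*√V)
(369895 + k(x(-25, 11)))*(d(-86) + N) = (369895 - 21*√11)*((-10 - 86)² + 36453) = (369895 - 21*√11)*((-96)² + 36453) = (369895 - 21*√11)*(9216 + 36453) = (369895 - 21*√11)*45669 = 16892734755 - 959049*√11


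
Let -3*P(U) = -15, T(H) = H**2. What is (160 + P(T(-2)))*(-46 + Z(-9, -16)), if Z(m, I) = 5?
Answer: -6765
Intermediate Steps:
P(U) = 5 (P(U) = -1/3*(-15) = 5)
(160 + P(T(-2)))*(-46 + Z(-9, -16)) = (160 + 5)*(-46 + 5) = 165*(-41) = -6765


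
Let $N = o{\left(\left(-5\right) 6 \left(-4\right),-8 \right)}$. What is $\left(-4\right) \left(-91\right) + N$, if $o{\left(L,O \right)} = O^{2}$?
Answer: $428$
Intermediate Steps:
$N = 64$ ($N = \left(-8\right)^{2} = 64$)
$\left(-4\right) \left(-91\right) + N = \left(-4\right) \left(-91\right) + 64 = 364 + 64 = 428$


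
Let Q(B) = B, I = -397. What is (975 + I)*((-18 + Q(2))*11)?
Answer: -101728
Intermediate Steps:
(975 + I)*((-18 + Q(2))*11) = (975 - 397)*((-18 + 2)*11) = 578*(-16*11) = 578*(-176) = -101728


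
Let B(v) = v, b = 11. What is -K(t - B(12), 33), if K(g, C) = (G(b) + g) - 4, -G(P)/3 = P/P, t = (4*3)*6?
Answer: -53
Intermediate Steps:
t = 72 (t = 12*6 = 72)
G(P) = -3 (G(P) = -3*P/P = -3*1 = -3)
K(g, C) = -7 + g (K(g, C) = (-3 + g) - 4 = -7 + g)
-K(t - B(12), 33) = -(-7 + (72 - 1*12)) = -(-7 + (72 - 12)) = -(-7 + 60) = -1*53 = -53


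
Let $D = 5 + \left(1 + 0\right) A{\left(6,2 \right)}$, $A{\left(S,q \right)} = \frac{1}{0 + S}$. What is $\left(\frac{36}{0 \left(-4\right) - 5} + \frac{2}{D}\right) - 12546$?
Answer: $- \frac{1945686}{155} \approx -12553.0$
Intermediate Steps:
$A{\left(S,q \right)} = \frac{1}{S}$
$D = \frac{31}{6}$ ($D = 5 + \frac{1 + 0}{6} = 5 + 1 \cdot \frac{1}{6} = 5 + \frac{1}{6} = \frac{31}{6} \approx 5.1667$)
$\left(\frac{36}{0 \left(-4\right) - 5} + \frac{2}{D}\right) - 12546 = \left(\frac{36}{0 \left(-4\right) - 5} + \frac{2}{\frac{31}{6}}\right) - 12546 = \left(\frac{36}{0 - 5} + 2 \cdot \frac{6}{31}\right) - 12546 = \left(\frac{36}{-5} + \frac{12}{31}\right) - 12546 = \left(36 \left(- \frac{1}{5}\right) + \frac{12}{31}\right) - 12546 = \left(- \frac{36}{5} + \frac{12}{31}\right) - 12546 = - \frac{1056}{155} - 12546 = - \frac{1945686}{155}$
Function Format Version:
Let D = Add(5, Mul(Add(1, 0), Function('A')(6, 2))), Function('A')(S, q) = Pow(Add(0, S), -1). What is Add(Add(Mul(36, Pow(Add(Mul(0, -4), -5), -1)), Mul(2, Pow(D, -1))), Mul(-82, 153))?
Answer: Rational(-1945686, 155) ≈ -12553.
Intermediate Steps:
Function('A')(S, q) = Pow(S, -1)
D = Rational(31, 6) (D = Add(5, Mul(Add(1, 0), Pow(6, -1))) = Add(5, Mul(1, Rational(1, 6))) = Add(5, Rational(1, 6)) = Rational(31, 6) ≈ 5.1667)
Add(Add(Mul(36, Pow(Add(Mul(0, -4), -5), -1)), Mul(2, Pow(D, -1))), Mul(-82, 153)) = Add(Add(Mul(36, Pow(Add(Mul(0, -4), -5), -1)), Mul(2, Pow(Rational(31, 6), -1))), Mul(-82, 153)) = Add(Add(Mul(36, Pow(Add(0, -5), -1)), Mul(2, Rational(6, 31))), -12546) = Add(Add(Mul(36, Pow(-5, -1)), Rational(12, 31)), -12546) = Add(Add(Mul(36, Rational(-1, 5)), Rational(12, 31)), -12546) = Add(Add(Rational(-36, 5), Rational(12, 31)), -12546) = Add(Rational(-1056, 155), -12546) = Rational(-1945686, 155)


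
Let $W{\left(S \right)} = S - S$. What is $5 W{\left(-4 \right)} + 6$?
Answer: $6$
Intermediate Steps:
$W{\left(S \right)} = 0$
$5 W{\left(-4 \right)} + 6 = 5 \cdot 0 + 6 = 0 + 6 = 6$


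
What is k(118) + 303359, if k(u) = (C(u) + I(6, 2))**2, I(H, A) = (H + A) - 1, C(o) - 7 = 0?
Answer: 303555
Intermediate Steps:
C(o) = 7 (C(o) = 7 + 0 = 7)
I(H, A) = -1 + A + H (I(H, A) = (A + H) - 1 = -1 + A + H)
k(u) = 196 (k(u) = (7 + (-1 + 2 + 6))**2 = (7 + 7)**2 = 14**2 = 196)
k(118) + 303359 = 196 + 303359 = 303555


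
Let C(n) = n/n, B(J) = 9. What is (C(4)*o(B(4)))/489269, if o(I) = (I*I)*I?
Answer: 729/489269 ≈ 0.0014900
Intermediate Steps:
C(n) = 1
o(I) = I**3 (o(I) = I**2*I = I**3)
(C(4)*o(B(4)))/489269 = (1*9**3)/489269 = (1*729)*(1/489269) = 729*(1/489269) = 729/489269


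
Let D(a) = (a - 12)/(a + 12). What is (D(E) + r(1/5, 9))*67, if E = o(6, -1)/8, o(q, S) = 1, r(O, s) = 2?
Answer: 6633/97 ≈ 68.381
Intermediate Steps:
E = ⅛ (E = 1/8 = 1*(⅛) = ⅛ ≈ 0.12500)
D(a) = (-12 + a)/(12 + a)
(D(E) + r(1/5, 9))*67 = ((-12 + ⅛)/(12 + ⅛) + 2)*67 = (-95/8/(97/8) + 2)*67 = ((8/97)*(-95/8) + 2)*67 = (-95/97 + 2)*67 = (99/97)*67 = 6633/97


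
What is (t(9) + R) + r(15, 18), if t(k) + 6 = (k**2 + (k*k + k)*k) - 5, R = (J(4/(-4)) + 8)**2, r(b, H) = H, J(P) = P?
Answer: 947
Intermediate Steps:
R = 49 (R = (4/(-4) + 8)**2 = (4*(-1/4) + 8)**2 = (-1 + 8)**2 = 7**2 = 49)
t(k) = -11 + k**2 + k*(k + k**2) (t(k) = -6 + ((k**2 + (k*k + k)*k) - 5) = -6 + ((k**2 + (k**2 + k)*k) - 5) = -6 + ((k**2 + (k + k**2)*k) - 5) = -6 + ((k**2 + k*(k + k**2)) - 5) = -6 + (-5 + k**2 + k*(k + k**2)) = -11 + k**2 + k*(k + k**2))
(t(9) + R) + r(15, 18) = ((-11 + 9**3 + 2*9**2) + 49) + 18 = ((-11 + 729 + 2*81) + 49) + 18 = ((-11 + 729 + 162) + 49) + 18 = (880 + 49) + 18 = 929 + 18 = 947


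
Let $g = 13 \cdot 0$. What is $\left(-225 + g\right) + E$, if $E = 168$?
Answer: $-57$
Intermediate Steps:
$g = 0$
$\left(-225 + g\right) + E = \left(-225 + 0\right) + 168 = -225 + 168 = -57$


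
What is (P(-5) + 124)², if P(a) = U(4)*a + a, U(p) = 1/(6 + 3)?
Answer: 1136356/81 ≈ 14029.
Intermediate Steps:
U(p) = ⅑ (U(p) = 1/9 = ⅑)
P(a) = 10*a/9 (P(a) = a/9 + a = 10*a/9)
(P(-5) + 124)² = ((10/9)*(-5) + 124)² = (-50/9 + 124)² = (1066/9)² = 1136356/81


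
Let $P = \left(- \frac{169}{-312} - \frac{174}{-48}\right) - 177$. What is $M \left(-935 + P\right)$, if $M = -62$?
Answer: $\frac{206057}{3} \approx 68686.0$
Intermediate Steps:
$P = - \frac{1037}{6}$ ($P = \left(\left(-169\right) \left(- \frac{1}{312}\right) - - \frac{29}{8}\right) - 177 = \left(\frac{13}{24} + \frac{29}{8}\right) - 177 = \frac{25}{6} - 177 = - \frac{1037}{6} \approx -172.83$)
$M \left(-935 + P\right) = - 62 \left(-935 - \frac{1037}{6}\right) = \left(-62\right) \left(- \frac{6647}{6}\right) = \frac{206057}{3}$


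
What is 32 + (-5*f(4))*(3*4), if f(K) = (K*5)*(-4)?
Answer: 4832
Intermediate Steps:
f(K) = -20*K (f(K) = (5*K)*(-4) = -20*K)
32 + (-5*f(4))*(3*4) = 32 + (-(-100)*4)*(3*4) = 32 - 5*(-80)*12 = 32 + 400*12 = 32 + 4800 = 4832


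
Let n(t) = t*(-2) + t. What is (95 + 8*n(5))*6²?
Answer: 1980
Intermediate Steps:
n(t) = -t (n(t) = -2*t + t = -t)
(95 + 8*n(5))*6² = (95 + 8*(-1*5))*6² = (95 + 8*(-5))*36 = (95 - 40)*36 = 55*36 = 1980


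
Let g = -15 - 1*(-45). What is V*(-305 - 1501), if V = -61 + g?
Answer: 55986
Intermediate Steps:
g = 30 (g = -15 + 45 = 30)
V = -31 (V = -61 + 30 = -31)
V*(-305 - 1501) = -31*(-305 - 1501) = -31*(-1806) = 55986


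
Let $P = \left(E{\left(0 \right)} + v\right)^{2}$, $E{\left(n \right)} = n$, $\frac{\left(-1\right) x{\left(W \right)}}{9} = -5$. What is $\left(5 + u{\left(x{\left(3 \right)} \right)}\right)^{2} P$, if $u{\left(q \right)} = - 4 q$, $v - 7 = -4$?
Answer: $275625$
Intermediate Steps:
$v = 3$ ($v = 7 - 4 = 3$)
$x{\left(W \right)} = 45$ ($x{\left(W \right)} = \left(-9\right) \left(-5\right) = 45$)
$P = 9$ ($P = \left(0 + 3\right)^{2} = 3^{2} = 9$)
$\left(5 + u{\left(x{\left(3 \right)} \right)}\right)^{2} P = \left(5 - 180\right)^{2} \cdot 9 = \left(-175\right)^{2} \cdot 9 = 30625 \cdot 9 = 275625$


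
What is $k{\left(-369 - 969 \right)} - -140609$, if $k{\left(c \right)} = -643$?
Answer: $139966$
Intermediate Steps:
$k{\left(-369 - 969 \right)} - -140609 = -643 - -140609 = -643 + 140609 = 139966$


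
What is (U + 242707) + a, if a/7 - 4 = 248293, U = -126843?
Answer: 1853943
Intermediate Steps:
a = 1738079 (a = 28 + 7*248293 = 28 + 1738051 = 1738079)
(U + 242707) + a = (-126843 + 242707) + 1738079 = 115864 + 1738079 = 1853943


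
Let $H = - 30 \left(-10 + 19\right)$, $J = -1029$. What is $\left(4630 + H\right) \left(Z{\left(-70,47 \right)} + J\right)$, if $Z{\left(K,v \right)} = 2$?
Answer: $-4477720$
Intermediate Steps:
$H = -270$ ($H = \left(-30\right) 9 = -270$)
$\left(4630 + H\right) \left(Z{\left(-70,47 \right)} + J\right) = \left(4630 - 270\right) \left(2 - 1029\right) = 4360 \left(-1027\right) = -4477720$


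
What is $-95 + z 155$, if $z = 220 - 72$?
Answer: $22845$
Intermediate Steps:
$z = 148$
$-95 + z 155 = -95 + 148 \cdot 155 = -95 + 22940 = 22845$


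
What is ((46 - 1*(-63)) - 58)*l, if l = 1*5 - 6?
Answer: -51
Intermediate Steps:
l = -1 (l = 5 - 6 = -1)
((46 - 1*(-63)) - 58)*l = ((46 - 1*(-63)) - 58)*(-1) = ((46 + 63) - 58)*(-1) = (109 - 58)*(-1) = 51*(-1) = -51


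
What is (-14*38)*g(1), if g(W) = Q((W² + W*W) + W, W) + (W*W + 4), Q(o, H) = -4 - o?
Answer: 1064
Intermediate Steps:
g(W) = -W - W² (g(W) = (-4 - ((W² + W*W) + W)) + (W*W + 4) = (-4 - ((W² + W²) + W)) + (W² + 4) = (-4 - (2*W² + W)) + (4 + W²) = (-4 - (W + 2*W²)) + (4 + W²) = (-4 + (-W - 2*W²)) + (4 + W²) = (-4 - W - 2*W²) + (4 + W²) = -W - W²)
(-14*38)*g(1) = (-14*38)*(1*(-1 - 1*1)) = -532*(-1 - 1) = -532*(-2) = 1064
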